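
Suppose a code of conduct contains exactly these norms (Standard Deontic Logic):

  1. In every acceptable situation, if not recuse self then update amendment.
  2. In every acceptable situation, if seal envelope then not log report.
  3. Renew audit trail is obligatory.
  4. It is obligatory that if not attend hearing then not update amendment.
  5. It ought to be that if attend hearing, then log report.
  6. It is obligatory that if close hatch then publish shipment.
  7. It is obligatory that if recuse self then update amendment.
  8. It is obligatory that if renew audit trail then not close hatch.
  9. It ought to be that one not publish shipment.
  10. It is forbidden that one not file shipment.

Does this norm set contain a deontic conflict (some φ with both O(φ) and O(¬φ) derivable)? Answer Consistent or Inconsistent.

Premise 6 is O(close_hatch → publish_shipment), but O(close_hatch) is not derivable from the premises, so it does not yield O(publish_shipment).
So O(publish_shipment) is not derivable, and the apparent clash with O(¬publish_shipment) does not arise.
A world satisfying every obligation exists (e.g. attend_hearing=true, close_hatch=false, file_shipment=true, log_report=true, publish_shipment=false, recuse_self=false, renew_audit_trail=true, seal_envelope=false, update_amendment=true); no atom is both obligatory and forbidden, so the set is consistent.

Consistent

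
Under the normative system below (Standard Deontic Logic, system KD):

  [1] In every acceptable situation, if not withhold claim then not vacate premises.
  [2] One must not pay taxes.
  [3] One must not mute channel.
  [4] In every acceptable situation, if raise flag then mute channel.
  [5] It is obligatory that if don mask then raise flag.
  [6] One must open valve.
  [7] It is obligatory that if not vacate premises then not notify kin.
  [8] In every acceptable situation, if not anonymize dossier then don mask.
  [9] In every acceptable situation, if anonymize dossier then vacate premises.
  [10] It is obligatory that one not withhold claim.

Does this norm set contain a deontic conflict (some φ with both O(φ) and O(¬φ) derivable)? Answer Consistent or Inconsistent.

Inconsistent

Premise 3 is F(mute_channel), i.e. O(¬mute_channel).
The contrapositive of premise 4 (O(raise_flag → mute_channel)) is O(¬mute_channel → ¬raise_flag), and O(¬mute_channel) is already established, so O(¬raise_flag).
The contrapositive of premise 5 (O(don_mask → raise_flag)) is O(¬raise_flag → ¬don_mask), and O(¬raise_flag) is already established, so O(¬don_mask).
Premise 8, O(¬anonymize_dossier → don_mask), contraposes to O(¬don_mask → anonymize_dossier); with O(¬don_mask) we get O(anonymize_dossier).
With premise 9, O(anonymize_dossier → vacate_premises), the K-axiom yields O(vacate_premises).
The contrapositive of premise 1 (O(¬withhold_claim → ¬vacate_premises)) is O(vacate_premises → withhold_claim), and O(vacate_premises) is already established, so O(withhold_claim).
But premise 10 directly asserts O(¬withhold_claim).
We now have both O(withhold_claim) and O(¬withhold_claim) — withhold_claim is simultaneously obligatory and forbidden, violating the D-axiom.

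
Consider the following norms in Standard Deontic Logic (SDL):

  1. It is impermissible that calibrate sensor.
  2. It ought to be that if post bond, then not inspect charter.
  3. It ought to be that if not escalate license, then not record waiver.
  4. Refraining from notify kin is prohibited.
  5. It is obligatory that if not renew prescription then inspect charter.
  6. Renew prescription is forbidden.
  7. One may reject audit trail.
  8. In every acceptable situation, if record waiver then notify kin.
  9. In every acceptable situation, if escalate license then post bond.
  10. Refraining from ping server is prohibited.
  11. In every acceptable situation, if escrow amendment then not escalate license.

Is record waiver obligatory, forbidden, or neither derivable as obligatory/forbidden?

Forbidden

Premise 6, F(renew_prescription), is equivalent to O(¬renew_prescription).
With premise 5, O(¬renew_prescription → inspect_charter), the K-axiom yields O(inspect_charter).
The contrapositive of premise 2 (O(post_bond → ¬inspect_charter)) is O(inspect_charter → ¬post_bond), and O(inspect_charter) is already established, so O(¬post_bond).
Premise 9, O(escalate_license → post_bond), contraposes to O(¬post_bond → ¬escalate_license); with O(¬post_bond) we get O(¬escalate_license).
With premise 3, O(¬escalate_license → ¬record_waiver), the K-axiom yields O(¬record_waiver).
Premises 1, 4, 7, 8, 10, 11 do not contribute to this derivation.
Thus O(¬record_waiver), which is F(record_waiver): record_waiver is forbidden.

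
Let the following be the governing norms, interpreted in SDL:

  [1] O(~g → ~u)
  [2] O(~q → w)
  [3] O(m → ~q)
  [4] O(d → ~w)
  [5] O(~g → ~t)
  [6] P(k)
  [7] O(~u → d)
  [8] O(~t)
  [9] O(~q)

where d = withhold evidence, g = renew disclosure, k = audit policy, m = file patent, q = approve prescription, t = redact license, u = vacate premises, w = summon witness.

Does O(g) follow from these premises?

Yes

Premise 9 states O(~q) outright.
With premise 2, O(~q → w), the K-axiom yields O(w).
Premise 4, O(d → ~w), contraposes to O(w → ~d); with O(w) we get O(~d).
Premise 7 is O(~u → d); contrapositively O(~d → u). Since O(~d) holds, K gives O(u).
Premise 1, O(~g → ~u), contraposes to O(u → g); with O(u) we get O(g).
Premises 3, 5, 6, 8 do not contribute to this derivation.
So O(g) follows.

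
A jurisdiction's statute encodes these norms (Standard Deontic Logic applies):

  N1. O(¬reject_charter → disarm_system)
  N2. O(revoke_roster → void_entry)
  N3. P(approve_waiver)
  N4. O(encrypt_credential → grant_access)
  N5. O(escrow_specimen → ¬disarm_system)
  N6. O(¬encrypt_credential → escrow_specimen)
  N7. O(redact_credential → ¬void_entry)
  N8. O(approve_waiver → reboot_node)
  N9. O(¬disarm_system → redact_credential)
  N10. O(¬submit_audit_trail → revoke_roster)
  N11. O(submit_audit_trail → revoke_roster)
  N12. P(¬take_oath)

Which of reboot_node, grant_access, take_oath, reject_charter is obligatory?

By case analysis on submit_audit_trail: premise 11 gives O(submit_audit_trail → revoke_roster) and premise 10 gives O(¬submit_audit_trail → revoke_roster), so O(revoke_roster) either way.
Premise 2 is O(revoke_roster → void_entry); since O(revoke_roster), deontic closure gives O(void_entry).
The contrapositive of premise 7 (O(redact_credential → ¬void_entry)) is O(void_entry → ¬redact_credential), and O(void_entry) is already established, so O(¬redact_credential).
The contrapositive of premise 9 (O(¬disarm_system → redact_credential)) is O(¬redact_credential → disarm_system), and O(¬redact_credential) is already established, so O(disarm_system).
Premise 5, O(escrow_specimen → ¬disarm_system), contraposes to O(disarm_system → ¬escrow_specimen); with O(disarm_system) we get O(¬escrow_specimen).
Premise 6 is O(¬encrypt_credential → escrow_specimen); contrapositively O(¬escrow_specimen → encrypt_credential). Since O(¬escrow_specimen) holds, K gives O(encrypt_credential).
With premise 4, O(encrypt_credential → grant_access), the K-axiom yields O(grant_access).
So O(grant_access) holds — grant_access is obligatory. None of the other listed options is made obligatory by any chain of premises.

grant_access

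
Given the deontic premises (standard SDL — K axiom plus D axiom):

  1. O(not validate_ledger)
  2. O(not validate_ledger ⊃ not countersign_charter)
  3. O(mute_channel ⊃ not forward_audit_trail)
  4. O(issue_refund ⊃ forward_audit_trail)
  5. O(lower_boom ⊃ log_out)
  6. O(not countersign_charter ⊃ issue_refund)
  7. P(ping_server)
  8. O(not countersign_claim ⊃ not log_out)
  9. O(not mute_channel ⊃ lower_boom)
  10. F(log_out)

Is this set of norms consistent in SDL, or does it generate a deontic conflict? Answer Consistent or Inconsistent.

Inconsistent

Premise 10, F(log_out), is equivalent to O(not log_out).
The contrapositive of premise 5 (O(lower_boom ⊃ log_out)) is O(not log_out ⊃ not lower_boom), and O(not log_out) is already established, so O(not lower_boom).
The contrapositive of premise 9 (O(not mute_channel ⊃ lower_boom)) is O(not lower_boom ⊃ mute_channel), and O(not lower_boom) is already established, so O(mute_channel).
With premise 3, O(mute_channel ⊃ not forward_audit_trail), the K-axiom yields O(not forward_audit_trail).
The contrapositive of premise 4 (O(issue_refund ⊃ forward_audit_trail)) is O(not forward_audit_trail ⊃ not issue_refund), and O(not forward_audit_trail) is already established, so O(not issue_refund).
The contrapositive of premise 6 (O(not countersign_charter ⊃ issue_refund)) is O(not issue_refund ⊃ countersign_charter), and O(not issue_refund) is already established, so O(countersign_charter).
Premise 2 is O(not validate_ledger ⊃ not countersign_charter); contrapositively O(countersign_charter ⊃ validate_ledger). Since O(countersign_charter) holds, K gives O(validate_ledger).
Yet premise 1 states O(not validate_ledger).
We now have both O(validate_ledger) and O(not validate_ledger) — validate_ledger is simultaneously obligatory and forbidden, violating the D-axiom.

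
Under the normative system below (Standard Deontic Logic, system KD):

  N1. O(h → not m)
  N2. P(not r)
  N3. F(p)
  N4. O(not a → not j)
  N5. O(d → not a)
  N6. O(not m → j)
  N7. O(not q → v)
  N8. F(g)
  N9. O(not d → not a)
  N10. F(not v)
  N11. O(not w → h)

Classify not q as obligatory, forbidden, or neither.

Premise 7 is O(not q → v); even if O(v) held, inferring O(not q) would be affirming the consequent — invalid.
No premise or chain of K-axiom applications forces O(not q), and none forces O(q). So not q is neither obligatory nor forbidden under these norms.

Neither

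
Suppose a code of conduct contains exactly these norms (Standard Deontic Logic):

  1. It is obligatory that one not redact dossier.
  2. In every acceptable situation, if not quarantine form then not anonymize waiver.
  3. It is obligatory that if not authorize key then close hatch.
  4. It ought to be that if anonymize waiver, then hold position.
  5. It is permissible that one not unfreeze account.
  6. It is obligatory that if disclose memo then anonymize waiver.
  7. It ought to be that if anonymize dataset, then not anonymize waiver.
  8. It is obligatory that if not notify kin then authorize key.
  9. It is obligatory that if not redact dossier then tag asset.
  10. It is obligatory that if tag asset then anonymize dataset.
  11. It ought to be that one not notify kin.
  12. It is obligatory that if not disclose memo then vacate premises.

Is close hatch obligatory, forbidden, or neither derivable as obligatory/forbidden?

Premise 3 is O(¬authorize_key → close_hatch), but O(¬authorize_key) is not derivable from the premises, so it does not yield O(close_hatch).
No premise or chain of K-axiom applications forces O(close_hatch), and none forces O(¬close_hatch). So close_hatch is neither obligatory nor forbidden under these norms.

Neither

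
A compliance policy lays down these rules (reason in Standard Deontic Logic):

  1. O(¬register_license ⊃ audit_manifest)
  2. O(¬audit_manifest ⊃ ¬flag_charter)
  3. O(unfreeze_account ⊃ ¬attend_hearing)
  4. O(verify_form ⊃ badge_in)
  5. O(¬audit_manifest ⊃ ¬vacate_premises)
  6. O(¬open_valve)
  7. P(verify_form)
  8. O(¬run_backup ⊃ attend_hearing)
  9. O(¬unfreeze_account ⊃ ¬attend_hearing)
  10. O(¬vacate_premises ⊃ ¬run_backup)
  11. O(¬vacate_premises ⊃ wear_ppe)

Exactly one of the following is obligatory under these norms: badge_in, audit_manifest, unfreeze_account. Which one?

By case analysis on unfreeze_account: premise 3 gives O(unfreeze_account ⊃ ¬attend_hearing) and premise 9 gives O(¬unfreeze_account ⊃ ¬attend_hearing), so O(¬attend_hearing) either way.
The contrapositive of premise 8 (O(¬run_backup ⊃ attend_hearing)) is O(¬attend_hearing ⊃ run_backup), and O(¬attend_hearing) is already established, so O(run_backup).
The contrapositive of premise 10 (O(¬vacate_premises ⊃ ¬run_backup)) is O(run_backup ⊃ vacate_premises), and O(run_backup) is already established, so O(vacate_premises).
Premise 5 is O(¬audit_manifest ⊃ ¬vacate_premises); contrapositively O(vacate_premises ⊃ audit_manifest). Since O(vacate_premises) holds, K gives O(audit_manifest).
So O(audit_manifest) holds — audit_manifest is obligatory. None of the other listed options is made obligatory by any chain of premises.

audit_manifest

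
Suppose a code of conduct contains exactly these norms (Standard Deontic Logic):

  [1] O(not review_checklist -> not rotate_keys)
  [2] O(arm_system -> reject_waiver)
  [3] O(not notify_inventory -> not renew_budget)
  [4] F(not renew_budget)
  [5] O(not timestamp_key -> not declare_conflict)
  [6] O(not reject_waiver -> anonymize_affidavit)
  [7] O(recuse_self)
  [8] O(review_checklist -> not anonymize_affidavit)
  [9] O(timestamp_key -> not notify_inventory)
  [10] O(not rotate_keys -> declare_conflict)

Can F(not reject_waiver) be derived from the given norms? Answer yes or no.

F(not renew_budget) at premise 4 means O(renew_budget).
The contrapositive of premise 3 (O(not notify_inventory -> not renew_budget)) is O(renew_budget -> notify_inventory), and O(renew_budget) is already established, so O(notify_inventory).
The contrapositive of premise 9 (O(timestamp_key -> not notify_inventory)) is O(notify_inventory -> not timestamp_key), and O(notify_inventory) is already established, so O(not timestamp_key).
From O(not timestamp_key) and premise 5, O(not timestamp_key -> not declare_conflict), we obtain O(not declare_conflict).
Premise 10 is O(not rotate_keys -> declare_conflict); contrapositively O(not declare_conflict -> rotate_keys). Since O(not declare_conflict) holds, K gives O(rotate_keys).
The contrapositive of premise 1 (O(not review_checklist -> not rotate_keys)) is O(rotate_keys -> review_checklist), and O(rotate_keys) is already established, so O(review_checklist).
Premise 8 is O(review_checklist -> not anonymize_affidavit); since O(review_checklist), deontic closure gives O(not anonymize_affidavit).
Premise 6 is O(not reject_waiver -> anonymize_affidavit); contrapositively O(not anonymize_affidavit -> reject_waiver). Since O(not anonymize_affidavit) holds, K gives O(reject_waiver).
Premises 2, 7 do not contribute to this derivation.
So O(reject_waiver) holds, i.e. F(not reject_waiver). The claim follows.

Yes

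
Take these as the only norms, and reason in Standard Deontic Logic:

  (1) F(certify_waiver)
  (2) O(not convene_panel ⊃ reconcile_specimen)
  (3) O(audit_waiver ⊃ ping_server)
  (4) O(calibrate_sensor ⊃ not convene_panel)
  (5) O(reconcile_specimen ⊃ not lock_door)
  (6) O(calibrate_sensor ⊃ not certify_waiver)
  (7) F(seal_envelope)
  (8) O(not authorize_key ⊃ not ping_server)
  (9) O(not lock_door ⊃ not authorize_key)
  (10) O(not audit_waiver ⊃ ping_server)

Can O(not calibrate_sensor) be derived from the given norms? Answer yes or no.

Yes

Premises 3 and 10 are O(audit_waiver ⊃ ping_server) and O(not audit_waiver ⊃ ping_server); every ideal world satisfies audit_waiver or not audit_waiver, so in either case ping_server holds — hence O(ping_server).
Premise 8 is O(not authorize_key ⊃ not ping_server); contrapositively O(ping_server ⊃ authorize_key). Since O(ping_server) holds, K gives O(authorize_key).
Premise 9 is O(not lock_door ⊃ not authorize_key); contrapositively O(authorize_key ⊃ lock_door). Since O(authorize_key) holds, K gives O(lock_door).
The contrapositive of premise 5 (O(reconcile_specimen ⊃ not lock_door)) is O(lock_door ⊃ not reconcile_specimen), and O(lock_door) is already established, so O(not reconcile_specimen).
The contrapositive of premise 2 (O(not convene_panel ⊃ reconcile_specimen)) is O(not reconcile_specimen ⊃ convene_panel), and O(not reconcile_specimen) is already established, so O(convene_panel).
Premise 4, O(calibrate_sensor ⊃ not convene_panel), contraposes to O(convene_panel ⊃ not calibrate_sensor); with O(convene_panel) we get O(not calibrate_sensor).
Premises 1, 6, 7 do not contribute to this derivation.
So O(not calibrate_sensor) follows.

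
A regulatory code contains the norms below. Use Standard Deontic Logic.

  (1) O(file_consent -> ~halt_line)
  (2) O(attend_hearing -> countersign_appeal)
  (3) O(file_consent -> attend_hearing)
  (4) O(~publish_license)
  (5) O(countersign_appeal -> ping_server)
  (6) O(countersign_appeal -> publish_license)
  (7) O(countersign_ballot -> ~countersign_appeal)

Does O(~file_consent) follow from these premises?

Yes

From premise 4 we have O(~publish_license).
Premise 6 is O(countersign_appeal -> publish_license); contrapositively O(~publish_license -> ~countersign_appeal). Since O(~publish_license) holds, K gives O(~countersign_appeal).
Premise 2 is O(attend_hearing -> countersign_appeal); contrapositively O(~countersign_appeal -> ~attend_hearing). Since O(~countersign_appeal) holds, K gives O(~attend_hearing).
Premise 3, O(file_consent -> attend_hearing), contraposes to O(~attend_hearing -> ~file_consent); with O(~attend_hearing) we get O(~file_consent).
Premises 1, 5, 7 do not contribute to this derivation.
So O(~file_consent) follows.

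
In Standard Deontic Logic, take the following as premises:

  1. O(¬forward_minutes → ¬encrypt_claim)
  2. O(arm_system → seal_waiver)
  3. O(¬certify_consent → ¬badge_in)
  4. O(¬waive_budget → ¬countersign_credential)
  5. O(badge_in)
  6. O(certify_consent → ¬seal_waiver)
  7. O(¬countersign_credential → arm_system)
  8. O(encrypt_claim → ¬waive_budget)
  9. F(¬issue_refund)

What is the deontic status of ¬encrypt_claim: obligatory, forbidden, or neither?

Obligatory

Premise 5 gives O(badge_in).
Premise 3, O(¬certify_consent → ¬badge_in), contraposes to O(badge_in → certify_consent); with O(badge_in) we get O(certify_consent).
Applying K to premise 6 (O(certify_consent → ¬seal_waiver)) and O(certify_consent) yields O(¬seal_waiver).
The contrapositive of premise 2 (O(arm_system → seal_waiver)) is O(¬seal_waiver → ¬arm_system), and O(¬seal_waiver) is already established, so O(¬arm_system).
Premise 7 is O(¬countersign_credential → arm_system); contrapositively O(¬arm_system → countersign_credential). Since O(¬arm_system) holds, K gives O(countersign_credential).
The contrapositive of premise 4 (O(¬waive_budget → ¬countersign_credential)) is O(countersign_credential → waive_budget), and O(countersign_credential) is already established, so O(waive_budget).
Premise 8 is O(encrypt_claim → ¬waive_budget); contrapositively O(waive_budget → ¬encrypt_claim). Since O(waive_budget) holds, K gives O(¬encrypt_claim).
Premises 1, 9 do not contribute to this derivation.
Hence ¬encrypt_claim is obligatory.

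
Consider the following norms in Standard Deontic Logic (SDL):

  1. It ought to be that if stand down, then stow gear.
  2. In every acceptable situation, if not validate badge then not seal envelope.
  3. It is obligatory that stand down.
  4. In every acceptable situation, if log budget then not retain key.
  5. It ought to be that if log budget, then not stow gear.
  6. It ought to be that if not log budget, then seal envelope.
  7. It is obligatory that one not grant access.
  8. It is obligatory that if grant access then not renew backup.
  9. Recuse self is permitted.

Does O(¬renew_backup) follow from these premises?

Premise 8 is O(grant_access → ¬renew_backup), but O(grant_access) is not derivable from the premises, so it does not yield O(¬renew_backup).
No other premise forces O(¬renew_backup). An ideal world satisfying every premise can still have ¬renew_backup false, so O(¬renew_backup) is not derivable.

No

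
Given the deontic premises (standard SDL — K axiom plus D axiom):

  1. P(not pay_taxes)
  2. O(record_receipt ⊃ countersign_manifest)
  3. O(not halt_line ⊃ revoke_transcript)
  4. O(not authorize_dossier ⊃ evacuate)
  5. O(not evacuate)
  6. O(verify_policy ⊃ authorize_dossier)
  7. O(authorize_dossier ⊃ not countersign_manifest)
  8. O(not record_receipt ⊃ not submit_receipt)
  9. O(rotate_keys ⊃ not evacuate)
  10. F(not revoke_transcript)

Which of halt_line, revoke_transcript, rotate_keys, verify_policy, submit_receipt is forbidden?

submit_receipt

Premise 5 states O(not evacuate) outright.
Premise 4 is O(not authorize_dossier ⊃ evacuate); contrapositively O(not evacuate ⊃ authorize_dossier). Since O(not evacuate) holds, K gives O(authorize_dossier).
With premise 7, O(authorize_dossier ⊃ not countersign_manifest), the K-axiom yields O(not countersign_manifest).
Premise 2, O(record_receipt ⊃ countersign_manifest), contraposes to O(not countersign_manifest ⊃ not record_receipt); with O(not countersign_manifest) we get O(not record_receipt).
Applying K to premise 8 (O(not record_receipt ⊃ not submit_receipt)) and O(not record_receipt) yields O(not submit_receipt).
So O(not submit_receipt) holds, i.e. submit_receipt is forbidden. None of the other listed options is forbidden under the premises.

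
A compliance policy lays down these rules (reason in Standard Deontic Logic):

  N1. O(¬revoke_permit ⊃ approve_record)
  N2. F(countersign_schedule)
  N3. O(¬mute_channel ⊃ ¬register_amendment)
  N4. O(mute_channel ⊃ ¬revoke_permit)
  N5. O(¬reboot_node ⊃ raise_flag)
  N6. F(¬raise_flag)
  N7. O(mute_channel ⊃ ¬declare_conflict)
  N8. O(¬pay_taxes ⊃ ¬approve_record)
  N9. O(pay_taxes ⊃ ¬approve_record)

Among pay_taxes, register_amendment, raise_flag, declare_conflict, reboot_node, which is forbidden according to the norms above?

Premises 8 and 9 cover both cases: O(¬pay_taxes ⊃ ¬approve_record) and O(pay_taxes ⊃ ¬approve_record). Since ¬pay_taxes ∨ pay_taxes is a tautology, O(¬approve_record) follows.
The contrapositive of premise 1 (O(¬revoke_permit ⊃ approve_record)) is O(¬approve_record ⊃ revoke_permit), and O(¬approve_record) is already established, so O(revoke_permit).
Premise 4 is O(mute_channel ⊃ ¬revoke_permit); contrapositively O(revoke_permit ⊃ ¬mute_channel). Since O(revoke_permit) holds, K gives O(¬mute_channel).
Premise 3 is O(¬mute_channel ⊃ ¬register_amendment); since O(¬mute_channel), deontic closure gives O(¬register_amendment).
So O(¬register_amendment) holds, i.e. register_amendment is forbidden. None of the other listed options is forbidden under the premises.

register_amendment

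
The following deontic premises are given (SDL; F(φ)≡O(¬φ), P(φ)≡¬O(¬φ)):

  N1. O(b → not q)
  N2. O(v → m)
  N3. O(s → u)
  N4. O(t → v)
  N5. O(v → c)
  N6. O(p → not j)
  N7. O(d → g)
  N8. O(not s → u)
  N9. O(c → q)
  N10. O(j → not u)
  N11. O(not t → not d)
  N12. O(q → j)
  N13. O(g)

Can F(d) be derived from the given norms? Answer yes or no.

Premises 3 and 8 are O(s → u) and O(not s → u); every ideal world satisfies s or not s, so in either case u holds — hence O(u).
The contrapositive of premise 10 (O(j → not u)) is O(u → not j), and O(u) is already established, so O(not j).
Premise 12 is O(q → j); contrapositively O(not j → not q). Since O(not j) holds, K gives O(not q).
Premise 9, O(c → q), contraposes to O(not q → not c); with O(not q) we get O(not c).
Premise 5, O(v → c), contraposes to O(not c → not v); with O(not c) we get O(not v).
The contrapositive of premise 4 (O(t → v)) is O(not v → not t), and O(not v) is already established, so O(not t).
With premise 11, O(not t → not d), the K-axiom yields O(not d).
Premises 1, 2, 6, 7, 13 do not contribute to this derivation.
So O(not d) holds, i.e. F(d). The claim follows.

Yes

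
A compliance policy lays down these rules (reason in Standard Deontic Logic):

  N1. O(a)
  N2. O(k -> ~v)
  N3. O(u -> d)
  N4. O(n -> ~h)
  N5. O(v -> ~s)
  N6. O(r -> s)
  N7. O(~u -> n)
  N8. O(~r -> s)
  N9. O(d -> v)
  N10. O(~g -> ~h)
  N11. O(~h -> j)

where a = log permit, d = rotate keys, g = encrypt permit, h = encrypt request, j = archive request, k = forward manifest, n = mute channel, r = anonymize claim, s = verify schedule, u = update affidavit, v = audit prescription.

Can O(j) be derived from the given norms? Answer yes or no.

By case analysis on r: premise 6 gives O(r -> s) and premise 8 gives O(~r -> s), so O(s) either way.
Premise 5 is O(v -> ~s); contrapositively O(s -> ~v). Since O(s) holds, K gives O(~v).
Premise 9 is O(d -> v); contrapositively O(~v -> ~d). Since O(~v) holds, K gives O(~d).
Premise 3, O(u -> d), contraposes to O(~d -> ~u); with O(~d) we get O(~u).
From O(~u) and premise 7, O(~u -> n), we obtain O(n).
Applying K to premise 4 (O(n -> ~h)) and O(n) yields O(~h).
Applying K to premise 11 (O(~h -> j)) and O(~h) yields O(j).
Premises 1, 2, 10 do not contribute to this derivation.
So O(j) follows.

Yes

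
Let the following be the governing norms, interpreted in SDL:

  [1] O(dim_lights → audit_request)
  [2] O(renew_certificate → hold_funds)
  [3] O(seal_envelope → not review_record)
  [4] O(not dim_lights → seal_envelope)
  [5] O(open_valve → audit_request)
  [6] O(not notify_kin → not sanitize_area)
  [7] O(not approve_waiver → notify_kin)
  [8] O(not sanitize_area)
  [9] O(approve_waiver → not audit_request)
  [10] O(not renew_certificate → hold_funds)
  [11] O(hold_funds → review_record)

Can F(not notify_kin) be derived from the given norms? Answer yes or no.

By case analysis on renew_certificate: premise 2 gives O(renew_certificate → hold_funds) and premise 10 gives O(not renew_certificate → hold_funds), so O(hold_funds) either way.
With premise 11, O(hold_funds → review_record), the K-axiom yields O(review_record).
Premise 3, O(seal_envelope → not review_record), contraposes to O(review_record → not seal_envelope); with O(review_record) we get O(not seal_envelope).
Premise 4, O(not dim_lights → seal_envelope), contraposes to O(not seal_envelope → dim_lights); with O(not seal_envelope) we get O(dim_lights).
Applying K to premise 1 (O(dim_lights → audit_request)) and O(dim_lights) yields O(audit_request).
Premise 9, O(approve_waiver → not audit_request), contraposes to O(audit_request → not approve_waiver); with O(audit_request) we get O(not approve_waiver).
From O(not approve_waiver) and premise 7, O(not approve_waiver → notify_kin), we obtain O(notify_kin).
Premises 5, 6, 8 do not contribute to this derivation.
So O(notify_kin) holds, i.e. F(not notify_kin). The claim follows.

Yes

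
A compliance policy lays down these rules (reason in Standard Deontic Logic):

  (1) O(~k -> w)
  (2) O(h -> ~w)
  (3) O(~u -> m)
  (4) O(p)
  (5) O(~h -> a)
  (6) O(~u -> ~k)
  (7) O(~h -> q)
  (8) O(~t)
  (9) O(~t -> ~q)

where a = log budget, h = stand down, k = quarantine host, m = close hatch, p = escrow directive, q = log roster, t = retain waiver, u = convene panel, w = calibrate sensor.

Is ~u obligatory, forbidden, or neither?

From premise 8 we have O(~t).
With premise 9, O(~t -> ~q), the K-axiom yields O(~q).
Premise 7 is O(~h -> q); contrapositively O(~q -> h). Since O(~q) holds, K gives O(h).
Applying K to premise 2 (O(h -> ~w)) and O(h) yields O(~w).
Premise 1 is O(~k -> w); contrapositively O(~w -> k). Since O(~w) holds, K gives O(k).
Premise 6 is O(~u -> ~k); contrapositively O(k -> u). Since O(k) holds, K gives O(u).
Premises 3, 4, 5 do not contribute to this derivation.
Thus O(u), which is F(~u): ~u is forbidden.

Forbidden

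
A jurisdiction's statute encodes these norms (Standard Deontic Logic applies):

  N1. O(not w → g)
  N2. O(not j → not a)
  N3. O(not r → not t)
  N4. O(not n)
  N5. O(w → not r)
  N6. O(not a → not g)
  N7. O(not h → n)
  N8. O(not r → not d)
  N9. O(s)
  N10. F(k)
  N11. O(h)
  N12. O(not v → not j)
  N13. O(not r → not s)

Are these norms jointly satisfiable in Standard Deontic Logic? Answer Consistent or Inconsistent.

Premise 7 is O(not h → n), but O(not h) is not derivable from the premises, so it does not yield O(n).
So O(n) is not derivable, and the apparent clash with O(not n) does not arise.
A world satisfying every obligation exists (e.g. a=true, d=false, g=true, h=true, j=true, k=false, n=false, r=true, s=true, t=false, v=true, w=false); no atom is both obligatory and forbidden, so the set is consistent.

Consistent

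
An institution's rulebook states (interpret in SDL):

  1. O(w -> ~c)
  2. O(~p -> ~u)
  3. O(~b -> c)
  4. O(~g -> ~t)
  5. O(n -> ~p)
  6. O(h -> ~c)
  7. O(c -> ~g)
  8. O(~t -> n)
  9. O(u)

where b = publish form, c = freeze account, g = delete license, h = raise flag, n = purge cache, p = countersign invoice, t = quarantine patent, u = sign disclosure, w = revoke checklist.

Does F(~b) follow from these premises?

Premise 9 states O(u) outright.
Premise 2, O(~p -> ~u), contraposes to O(u -> p); with O(u) we get O(p).
The contrapositive of premise 5 (O(n -> ~p)) is O(p -> ~n), and O(p) is already established, so O(~n).
Premise 8, O(~t -> n), contraposes to O(~n -> t); with O(~n) we get O(t).
The contrapositive of premise 4 (O(~g -> ~t)) is O(t -> g), and O(t) is already established, so O(g).
The contrapositive of premise 7 (O(c -> ~g)) is O(g -> ~c), and O(g) is already established, so O(~c).
The contrapositive of premise 3 (O(~b -> c)) is O(~c -> b), and O(~c) is already established, so O(b).
Premises 1, 6 do not contribute to this derivation.
So O(b) holds, i.e. F(~b). The claim follows.

Yes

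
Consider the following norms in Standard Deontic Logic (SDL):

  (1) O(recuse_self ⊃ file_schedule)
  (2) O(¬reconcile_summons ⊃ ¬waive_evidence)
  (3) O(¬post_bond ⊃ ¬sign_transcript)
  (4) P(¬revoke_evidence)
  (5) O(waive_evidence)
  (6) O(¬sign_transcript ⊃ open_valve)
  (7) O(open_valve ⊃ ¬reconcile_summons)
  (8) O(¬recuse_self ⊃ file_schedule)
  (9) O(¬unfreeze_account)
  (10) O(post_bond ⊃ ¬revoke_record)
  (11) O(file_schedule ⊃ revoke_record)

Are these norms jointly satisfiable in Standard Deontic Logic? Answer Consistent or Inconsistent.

Inconsistent

Premises 1 and 8 are O(recuse_self ⊃ file_schedule) and O(¬recuse_self ⊃ file_schedule); every ideal world satisfies recuse_self or ¬recuse_self, so in either case file_schedule holds — hence O(file_schedule).
With premise 11, O(file_schedule ⊃ revoke_record), the K-axiom yields O(revoke_record).
Premise 10, O(post_bond ⊃ ¬revoke_record), contraposes to O(revoke_record ⊃ ¬post_bond); with O(revoke_record) we get O(¬post_bond).
Premise 3 is O(¬post_bond ⊃ ¬sign_transcript); since O(¬post_bond), deontic closure gives O(¬sign_transcript).
Premise 6 is O(¬sign_transcript ⊃ open_valve); since O(¬sign_transcript), deontic closure gives O(open_valve).
Applying K to premise 7 (O(open_valve ⊃ ¬reconcile_summons)) and O(open_valve) yields O(¬reconcile_summons).
Applying K to premise 2 (O(¬reconcile_summons ⊃ ¬waive_evidence)) and O(¬reconcile_summons) yields O(¬waive_evidence).
Yet premise 5 states O(waive_evidence).
We now have both O(¬waive_evidence) and O(waive_evidence) — waive_evidence is simultaneously obligatory and forbidden, violating the D-axiom.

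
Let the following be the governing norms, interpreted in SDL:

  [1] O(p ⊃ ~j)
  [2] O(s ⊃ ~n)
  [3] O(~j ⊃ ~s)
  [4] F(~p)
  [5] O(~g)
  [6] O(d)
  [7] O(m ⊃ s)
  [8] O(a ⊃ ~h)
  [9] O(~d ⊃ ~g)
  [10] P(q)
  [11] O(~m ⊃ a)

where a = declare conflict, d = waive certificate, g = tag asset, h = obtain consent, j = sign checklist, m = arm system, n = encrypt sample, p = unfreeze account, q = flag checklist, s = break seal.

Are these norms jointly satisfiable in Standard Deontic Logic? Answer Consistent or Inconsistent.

Consistent

Premise 9 is O(~d ⊃ ~g); even if O(~g) held, inferring O(~d) would be affirming the consequent — invalid.
So O(~d) is not derivable, and the apparent clash with O(d) does not arise.
A world satisfying every obligation exists (e.g. a=true, d=true, g=false, h=false, j=false, m=false, n=false, p=true, q=false, s=false); no atom is both obligatory and forbidden, so the set is consistent.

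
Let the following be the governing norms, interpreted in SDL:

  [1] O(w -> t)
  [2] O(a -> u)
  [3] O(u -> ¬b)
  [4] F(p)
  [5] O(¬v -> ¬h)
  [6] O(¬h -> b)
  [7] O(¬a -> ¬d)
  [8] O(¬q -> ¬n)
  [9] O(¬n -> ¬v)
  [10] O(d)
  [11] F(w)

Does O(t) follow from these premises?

No

Premise 1 is O(w -> t), but O(w) is not derivable from the premises, so it does not yield O(t).
No other premise forces O(t). An ideal world satisfying every premise can still have t false, so O(t) is not derivable.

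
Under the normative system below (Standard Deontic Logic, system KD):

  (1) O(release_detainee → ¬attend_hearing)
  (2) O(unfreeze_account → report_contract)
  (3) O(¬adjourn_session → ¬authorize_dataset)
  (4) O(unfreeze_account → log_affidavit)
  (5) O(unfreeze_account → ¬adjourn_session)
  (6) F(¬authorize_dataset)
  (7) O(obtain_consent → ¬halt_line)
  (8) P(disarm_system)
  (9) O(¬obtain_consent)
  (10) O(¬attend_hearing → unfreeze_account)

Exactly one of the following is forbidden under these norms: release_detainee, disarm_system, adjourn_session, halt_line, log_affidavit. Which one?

Premise 6 is F(¬authorize_dataset), i.e. O(authorize_dataset).
Premise 3 is O(¬adjourn_session → ¬authorize_dataset); contrapositively O(authorize_dataset → adjourn_session). Since O(authorize_dataset) holds, K gives O(adjourn_session).
Premise 5 is O(unfreeze_account → ¬adjourn_session); contrapositively O(adjourn_session → ¬unfreeze_account). Since O(adjourn_session) holds, K gives O(¬unfreeze_account).
The contrapositive of premise 10 (O(¬attend_hearing → unfreeze_account)) is O(¬unfreeze_account → attend_hearing), and O(¬unfreeze_account) is already established, so O(attend_hearing).
Premise 1, O(release_detainee → ¬attend_hearing), contraposes to O(attend_hearing → ¬release_detainee); with O(attend_hearing) we get O(¬release_detainee).
So O(¬release_detainee) holds, i.e. release_detainee is forbidden. None of the other listed options is forbidden under the premises.

release_detainee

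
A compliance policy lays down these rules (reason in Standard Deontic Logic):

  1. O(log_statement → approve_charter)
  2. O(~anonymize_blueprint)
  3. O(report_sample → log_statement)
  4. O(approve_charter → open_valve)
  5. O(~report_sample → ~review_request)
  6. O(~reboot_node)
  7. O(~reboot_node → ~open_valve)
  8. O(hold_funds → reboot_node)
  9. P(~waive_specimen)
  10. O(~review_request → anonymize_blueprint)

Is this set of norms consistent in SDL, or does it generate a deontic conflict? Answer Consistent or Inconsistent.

Inconsistent

Premise 2 states O(~anonymize_blueprint) outright.
The contrapositive of premise 10 (O(~review_request → anonymize_blueprint)) is O(~anonymize_blueprint → review_request), and O(~anonymize_blueprint) is already established, so O(review_request).
The contrapositive of premise 5 (O(~report_sample → ~review_request)) is O(review_request → report_sample), and O(review_request) is already established, so O(report_sample).
With premise 3, O(report_sample → log_statement), the K-axiom yields O(log_statement).
From O(log_statement) and premise 1, O(log_statement → approve_charter), we obtain O(approve_charter).
Premise 4 is O(approve_charter → open_valve); since O(approve_charter), deontic closure gives O(open_valve).
The contrapositive of premise 7 (O(~reboot_node → ~open_valve)) is O(open_valve → reboot_node), and O(open_valve) is already established, so O(reboot_node).
But premise 6 directly asserts O(~reboot_node).
We now have both O(reboot_node) and O(~reboot_node) — reboot_node is simultaneously obligatory and forbidden, violating the D-axiom.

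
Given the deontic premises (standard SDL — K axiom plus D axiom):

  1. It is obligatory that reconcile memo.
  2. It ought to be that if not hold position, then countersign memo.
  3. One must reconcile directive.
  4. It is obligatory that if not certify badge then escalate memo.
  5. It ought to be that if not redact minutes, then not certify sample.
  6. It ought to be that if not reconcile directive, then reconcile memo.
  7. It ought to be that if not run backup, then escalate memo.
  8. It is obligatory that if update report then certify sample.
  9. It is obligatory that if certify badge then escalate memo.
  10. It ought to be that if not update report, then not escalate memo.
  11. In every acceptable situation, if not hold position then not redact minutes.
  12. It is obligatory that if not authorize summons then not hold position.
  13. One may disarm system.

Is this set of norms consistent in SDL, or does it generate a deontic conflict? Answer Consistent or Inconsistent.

Premise 6 is O(¬reconcile_directive → reconcile_memo); even if O(reconcile_memo) held, inferring O(¬reconcile_directive) would be affirming the consequent — invalid.
So O(¬reconcile_directive) is not derivable, and the apparent clash with O(reconcile_directive) does not arise.
A world satisfying every obligation exists (e.g. authorize_summons=true, certify_badge=false, certify_sample=true, countersign_memo=false, disarm_system=false, escalate_memo=true, hold_position=true, reconcile_directive=true, reconcile_memo=true, redact_minutes=true, run_backup=false, update_report=true); no atom is both obligatory and forbidden, so the set is consistent.

Consistent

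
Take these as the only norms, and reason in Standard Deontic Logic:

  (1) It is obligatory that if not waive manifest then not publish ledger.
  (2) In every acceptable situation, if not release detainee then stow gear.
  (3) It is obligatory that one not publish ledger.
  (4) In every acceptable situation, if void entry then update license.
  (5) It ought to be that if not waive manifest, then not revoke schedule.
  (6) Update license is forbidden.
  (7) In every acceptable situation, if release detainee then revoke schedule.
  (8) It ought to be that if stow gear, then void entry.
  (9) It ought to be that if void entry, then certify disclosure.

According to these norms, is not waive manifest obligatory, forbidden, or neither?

Forbidden

F(update_license) at premise 6 means O(¬update_license).
Premise 4, O(void_entry → update_license), contraposes to O(¬update_license → ¬void_entry); with O(¬update_license) we get O(¬void_entry).
Premise 8, O(stow_gear → void_entry), contraposes to O(¬void_entry → ¬stow_gear); with O(¬void_entry) we get O(¬stow_gear).
The contrapositive of premise 2 (O(¬release_detainee → stow_gear)) is O(¬stow_gear → release_detainee), and O(¬stow_gear) is already established, so O(release_detainee).
From O(release_detainee) and premise 7, O(release_detainee → revoke_schedule), we obtain O(revoke_schedule).
Premise 5, O(¬waive_manifest → ¬revoke_schedule), contraposes to O(revoke_schedule → waive_manifest); with O(revoke_schedule) we get O(waive_manifest).
Premises 1, 3, 9 do not contribute to this derivation.
Thus O(waive_manifest), which is F(¬waive_manifest): ¬waive_manifest is forbidden.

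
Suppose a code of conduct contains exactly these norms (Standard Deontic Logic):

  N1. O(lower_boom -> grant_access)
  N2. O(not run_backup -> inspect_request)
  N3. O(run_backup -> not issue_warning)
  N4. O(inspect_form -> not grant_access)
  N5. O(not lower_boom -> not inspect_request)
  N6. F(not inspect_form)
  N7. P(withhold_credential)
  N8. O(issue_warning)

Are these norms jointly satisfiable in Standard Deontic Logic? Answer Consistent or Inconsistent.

Inconsistent

Premise 6 is F(not inspect_form), i.e. O(inspect_form).
Applying K to premise 4 (O(inspect_form -> not grant_access)) and O(inspect_form) yields O(not grant_access).
The contrapositive of premise 1 (O(lower_boom -> grant_access)) is O(not grant_access -> not lower_boom), and O(not grant_access) is already established, so O(not lower_boom).
With premise 5, O(not lower_boom -> not inspect_request), the K-axiom yields O(not inspect_request).
Premise 2, O(not run_backup -> inspect_request), contraposes to O(not inspect_request -> run_backup); with O(not inspect_request) we get O(run_backup).
Applying K to premise 3 (O(run_backup -> not issue_warning)) and O(run_backup) yields O(not issue_warning).
But premise 8 directly asserts O(issue_warning).
We now have both O(not issue_warning) and O(issue_warning) — issue_warning is simultaneously obligatory and forbidden, violating the D-axiom.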